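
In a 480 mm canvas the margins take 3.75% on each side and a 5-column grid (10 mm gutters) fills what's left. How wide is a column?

Margins: 3.75% × 480 = 18 mm each, so content = 480 − 36 = 444 mm.
5 columns + 4 gutters: 5c + 4·10 = 444.
5c = 444 − 40 = 404, so c = 80.8 mm.

80.8 mm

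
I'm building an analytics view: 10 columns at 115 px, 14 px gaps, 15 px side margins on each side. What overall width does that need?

Adding margins, columns and gutters: 30 + 1150 + 126 = 1306 px.

1306 px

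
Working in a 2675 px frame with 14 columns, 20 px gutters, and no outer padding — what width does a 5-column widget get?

14c + 13·20 = 2675 → 14c = 2415 → c = 172.5 px.
5 columns plus 4 gutters: 862.5 + 80 = 942.5 px.

942.5 px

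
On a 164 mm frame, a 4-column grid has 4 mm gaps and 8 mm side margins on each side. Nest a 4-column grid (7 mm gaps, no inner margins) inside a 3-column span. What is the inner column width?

Inside the margins: 164 − 16 = 148 mm.
4 columns + 3 gaps: 4c + 3·4 = 148.
4c = 148 − 12 = 136, so c = 34 mm.
Span of 3: 3·34 + 2·4 = 102 + 8 = 110 mm.
Subtracting 3 gaps of 7 leaves 89 for 4 columns, so d = 22.25 mm.

22.25 mm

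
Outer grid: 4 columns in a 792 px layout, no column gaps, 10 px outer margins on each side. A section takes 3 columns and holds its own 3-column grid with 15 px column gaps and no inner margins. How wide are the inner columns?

183 px

Subtract both margins: 792 − 2·10 = 772 px.
4c = 772 → c = 193 px.
3-column span = 3·193 = 579 px.
Subtracting 2 column gaps of 15 leaves 549 for 3 columns, so d = 183 px.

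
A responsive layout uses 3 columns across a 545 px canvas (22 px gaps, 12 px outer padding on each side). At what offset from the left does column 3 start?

Content = 545 − 2·12 = 521 px.
521 − 2·22 = 477; ÷3 gives c = 159 px.
Before column 3: the margin + 2 columns + 2 gaps.
Offset = 12 + 2·(159 + 22) = 12 + 362 = 374 px.

374 px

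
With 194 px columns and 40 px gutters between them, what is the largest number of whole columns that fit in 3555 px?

Each extra column adds 194 + 40 = 234 px.
(3555 + 40) / 234 = 15.36, so 15 columns fit.

15 columns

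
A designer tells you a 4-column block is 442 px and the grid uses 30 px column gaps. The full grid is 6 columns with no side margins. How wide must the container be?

4c + 3·30 = 442 → 4c = 352 → c = 88 px.
Summing: 528 + 150 = 678 px.

678 px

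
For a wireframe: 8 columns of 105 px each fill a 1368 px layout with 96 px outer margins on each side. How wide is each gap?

Content width = 1368 − 2·96 = 1176 px.
Columns use 840 px, leaving 336 px across 7 gaps = 48 px each.

48 px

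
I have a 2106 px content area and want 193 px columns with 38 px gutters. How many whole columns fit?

Each extra column adds 193 + 38 = 231 px.
(2106 + 38) / 231 = 9.28, so 9 columns fit.

9 columns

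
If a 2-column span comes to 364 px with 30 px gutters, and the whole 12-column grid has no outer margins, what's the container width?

2 columns + 1 gutter: 2c + 1·30 = 364.
2c = 364 − 30 = 334, so c = 167 px.
Summing: 2004 + 330 = 2334 px.

2334 px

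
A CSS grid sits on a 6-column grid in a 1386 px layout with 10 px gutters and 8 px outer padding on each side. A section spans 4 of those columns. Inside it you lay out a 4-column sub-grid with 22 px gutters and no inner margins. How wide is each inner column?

211 px

Inside the margins: 1386 − 16 = 1370 px.
6 columns + 5 gutters: 6c + 5·10 = 1370.
6c = 1370 − 50 = 1320, so c = 220 px.
Span of 4: 4·220 + 3·10 = 880 + 30 = 910 px.
4 columns + 3 gutters: 4d + 3·22 = 910.
4d = 910 − 66 = 844, so d = 211 px.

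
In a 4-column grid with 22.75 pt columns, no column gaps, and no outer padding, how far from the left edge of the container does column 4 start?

68.25 pt

Each column+gutter stride is 22.75 pt; with no margin, 3 of them is 68.25 pt.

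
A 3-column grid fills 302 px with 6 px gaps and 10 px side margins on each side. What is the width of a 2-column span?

186 px

Content width = 302 − 2·10 = 282 px.
3 columns + 2 gaps: 3c + 2·6 = 282.
3c = 282 − 12 = 270, so c = 90 px.
2-column span = 2·90 + 1·6 = 186 px.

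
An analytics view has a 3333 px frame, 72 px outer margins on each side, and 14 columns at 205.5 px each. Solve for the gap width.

Content width = 3333 − 2·72 = 3189 px.
14·205.5 + 13g = 3189 → 13g = 312 → g = 24 px.

24 px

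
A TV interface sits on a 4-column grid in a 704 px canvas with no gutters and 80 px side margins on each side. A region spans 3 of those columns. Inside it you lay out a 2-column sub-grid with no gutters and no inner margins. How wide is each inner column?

Outer content = 704 − 2·80 = 544 px.
With no gutters, each column is 544/4 = 136 px.
With no gutters, 3 columns span 3·136 = 408 px.
408 / 2 = 204 px per column.

204 px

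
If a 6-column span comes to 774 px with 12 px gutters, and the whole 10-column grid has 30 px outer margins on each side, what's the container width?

6 columns + 5 gutters: 6c + 5·12 = 774.
6c = 774 − 60 = 714, so c = 119 px.
Total width: 2·30 + 10·119 + 9·12 = 1358 px.

1358 px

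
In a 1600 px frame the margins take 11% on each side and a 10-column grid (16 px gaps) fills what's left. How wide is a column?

1600 × (1 − 2·11%) = 1600 × 78% = 1248 px for the columns.
Subtracting 9 gaps of 16 leaves 1104 for 10 columns, so c = 110.4 px.

110.4 px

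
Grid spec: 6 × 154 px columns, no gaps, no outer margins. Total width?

Total width: 6·154 = 924 px.

924 px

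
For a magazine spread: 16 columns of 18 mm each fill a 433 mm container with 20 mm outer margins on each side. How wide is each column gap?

7 mm

Subtract both margins: 433 − 2·20 = 393 mm.
16 columns take 16·18 = 288 mm; remaining 105 splits into 15 column gaps.
g = 105 / 15 = 7 mm.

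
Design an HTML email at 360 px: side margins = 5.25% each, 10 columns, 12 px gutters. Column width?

21.42 px

Margins: 5.25% × 360 = 18.9 px each, so content = 360 − 37.8 = 322.2 px.
10c + 9·12 = 322.2 → 10c = 214.2 → c = 21.42 px.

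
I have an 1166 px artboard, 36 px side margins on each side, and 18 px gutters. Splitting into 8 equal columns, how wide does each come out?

121 px

Content width = 1166 − 2·36 = 1094 px.
Subtracting 7 gutters of 18 leaves 968 for 8 columns, so c = 121 px.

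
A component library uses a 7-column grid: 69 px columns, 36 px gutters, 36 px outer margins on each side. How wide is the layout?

771 px

Layout = 2·36 + 7·69 + 6·36 = 72 + 483 + 216 = 771 px.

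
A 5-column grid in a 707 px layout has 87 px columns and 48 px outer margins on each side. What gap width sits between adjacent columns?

44 px

Take off 96 px of margins, leaving 611 px.
5 columns take 5·87 = 435 px; remaining 176 splits into 4 gaps.
g = 176 / 4 = 44 px.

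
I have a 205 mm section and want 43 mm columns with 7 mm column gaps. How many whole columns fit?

4 columns

Each extra column adds 43 + 7 = 50 mm.
(205 + 7) / 50 = 4.24, so 4 columns fit.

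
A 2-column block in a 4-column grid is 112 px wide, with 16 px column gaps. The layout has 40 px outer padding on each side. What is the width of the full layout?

2 columns + 1 column gap: 2c + 1·16 = 112.
2c = 112 − 16 = 96, so c = 48 px.
Adding margins, columns and gutters: 80 + 192 + 48 = 320 px.

320 px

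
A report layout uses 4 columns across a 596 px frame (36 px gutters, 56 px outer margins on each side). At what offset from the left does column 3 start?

316 px

Subtract both margins: 596 − 2·56 = 484 px.
4 columns + 3 gutters: 4c + 3·36 = 484.
4c = 484 − 108 = 376, so c = 94 px.
Before column 3: the margin + 2 columns + 2 gutters.
Offset = 56 + 2·(94 + 36) = 56 + 260 = 316 px.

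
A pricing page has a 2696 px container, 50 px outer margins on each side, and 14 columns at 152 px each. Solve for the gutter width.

Content width = 2696 − 2·50 = 2596 px.
Columns use 2128 px, leaving 468 px across 13 gutters = 36 px each.

36 px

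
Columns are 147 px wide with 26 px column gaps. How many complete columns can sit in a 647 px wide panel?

3 columns

Each extra column adds 147 + 26 = 173 px.
(647 + 26) / 173 = 3.89, so 3 columns fit.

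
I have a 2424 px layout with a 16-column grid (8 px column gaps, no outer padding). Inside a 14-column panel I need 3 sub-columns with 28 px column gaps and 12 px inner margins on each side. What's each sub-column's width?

680 px

16 columns + 15 column gaps: 16c + 15·8 = 2424.
16c = 2424 − 120 = 2304, so c = 144 px.
14 columns plus 13 column gaps: 2016 + 104 = 2120 px.
Inner content = 2120 − 2·12 = 2096 px.
3d + 2·28 = 2096 → 3d = 2040 → d = 680 px.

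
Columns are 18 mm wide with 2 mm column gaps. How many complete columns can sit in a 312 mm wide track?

15 columns: 15·18 + 14·2 = 298 mm ≤ 312.
16 columns: 318 mm > 312. So 15.

15 columns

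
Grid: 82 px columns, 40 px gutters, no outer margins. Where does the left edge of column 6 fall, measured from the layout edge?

Before column 6: 5 columns + 5 gutters.
Offset = 5·(82 + 40) = 5·122 = 610 px.

610 px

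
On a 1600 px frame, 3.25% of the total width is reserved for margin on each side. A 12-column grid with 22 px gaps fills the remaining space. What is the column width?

Each margin = 3.25% of 1600 = 52 px; content = 1600 − 2·52 = 1496 px.
Subtracting 11 gaps of 22 leaves 1254 for 12 columns, so c = 104.5 px.

104.5 px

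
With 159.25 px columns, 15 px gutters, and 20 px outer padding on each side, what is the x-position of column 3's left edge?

Column 3 starts at margin + 2·(column + gutter) = 20 + 2·174.25 = 368.5 px.

368.5 px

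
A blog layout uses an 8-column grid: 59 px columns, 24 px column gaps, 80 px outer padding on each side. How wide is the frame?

800 px

Adding margins, columns and gutters: 160 + 472 + 168 = 800 px.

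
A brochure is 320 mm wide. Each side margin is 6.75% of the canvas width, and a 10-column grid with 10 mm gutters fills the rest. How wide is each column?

18.68 mm

Margins: 6.75% × 320 = 21.6 mm each, so content = 320 − 43.2 = 276.8 mm.
Subtracting 9 gutters of 10 leaves 186.8 for 10 columns, so c = 18.68 mm.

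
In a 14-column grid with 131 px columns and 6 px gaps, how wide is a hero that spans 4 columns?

4-column span = 4·131 + 3·6 = 542 px.

542 px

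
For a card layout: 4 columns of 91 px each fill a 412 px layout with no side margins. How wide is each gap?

4 columns take 4·91 = 364 px; remaining 48 splits into 3 gaps.
g = 48 / 3 = 16 px.

16 px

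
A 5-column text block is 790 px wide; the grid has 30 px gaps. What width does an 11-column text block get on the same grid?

5c + 4·30 = 790 → 5c = 670 → c = 134 px.
Span of 11: 11·134 + 10·30 = 1474 + 300 = 1774 px.

1774 px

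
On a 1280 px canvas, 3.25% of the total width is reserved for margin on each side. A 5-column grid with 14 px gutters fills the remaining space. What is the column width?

1280 × (1 − 2·3.25%) = 1280 × 93.5% = 1196.8 px for the columns.
5 columns + 4 gutters: 5c + 4·14 = 1196.8.
5c = 1196.8 − 56 = 1140.8, so c = 228.16 px.

228.16 px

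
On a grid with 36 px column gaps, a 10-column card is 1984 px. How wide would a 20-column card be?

4004 px

Subtracting 9 column gaps of 36 leaves 1660 for 10 columns, so c = 166 px.
Span of 20: 20·166 + 19·36 = 3320 + 684 = 4004 px.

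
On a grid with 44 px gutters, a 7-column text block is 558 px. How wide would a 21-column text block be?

1762 px

Subtracting 6 gutters of 44 leaves 294 for 7 columns, so c = 42 px.
Span of 21: 21·42 + 20·44 = 882 + 880 = 1762 px.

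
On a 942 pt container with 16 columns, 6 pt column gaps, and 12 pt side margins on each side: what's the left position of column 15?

Inside the margins: 942 − 24 = 918 pt.
918 − 15·6 = 828; ÷16 gives c = 51.75 pt.
Before column 15: the margin + 14 columns + 14 column gaps.
Offset = 12 + 14·(51.75 + 6) = 12 + 808.5 = 820.5 pt.

820.5 pt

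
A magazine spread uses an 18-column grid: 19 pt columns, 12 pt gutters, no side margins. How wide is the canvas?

Summing: 342 + 204 = 546 pt.

546 pt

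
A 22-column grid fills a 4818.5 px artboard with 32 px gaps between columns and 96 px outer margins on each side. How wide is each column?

179.75 px

Inside the margins: 4818.5 − 192 = 4626.5 px.
Subtracting 21 gaps of 32 leaves 3954.5 for 22 columns, so c = 179.75 px.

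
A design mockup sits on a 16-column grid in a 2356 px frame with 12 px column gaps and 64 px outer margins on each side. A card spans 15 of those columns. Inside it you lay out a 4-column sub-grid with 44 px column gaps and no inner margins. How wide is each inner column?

Inside the margins: 2356 − 128 = 2228 px.
2228 − 15·12 = 2048; ÷16 gives c = 128 px.
15 columns plus 14 column gaps: 1920 + 168 = 2088 px.
Subtracting 3 column gaps of 44 leaves 1956 for 4 columns, so d = 489 px.

489 px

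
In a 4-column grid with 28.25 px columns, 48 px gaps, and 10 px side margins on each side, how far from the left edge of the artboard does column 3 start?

Column 3 starts at margin + 2·(column + gutter) = 10 + 2·76.25 = 162.5 px.

162.5 px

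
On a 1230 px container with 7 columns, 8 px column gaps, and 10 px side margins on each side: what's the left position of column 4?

Inside the margins: 1230 − 20 = 1210 px.
1210 − 6·8 = 1162; ÷7 gives c = 166 px.
Column 4 starts at margin + 3·(column + gutter) = 10 + 3·174 = 532 px.

532 px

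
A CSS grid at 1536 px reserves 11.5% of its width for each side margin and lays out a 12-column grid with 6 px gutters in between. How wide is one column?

Each margin = 11.5% of 1536 = 176.64 px; content = 1536 − 2·176.64 = 1182.72 px.
12 columns + 11 gutters: 12c + 11·6 = 1182.72.
12c = 1182.72 − 66 = 1116.72, so c = 93.06 px.

93.06 px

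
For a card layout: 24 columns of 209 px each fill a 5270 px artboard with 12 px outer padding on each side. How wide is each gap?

Subtract both margins: 5270 − 2·12 = 5246 px.
24·209 + 23g = 5246 → 23g = 230 → g = 10 px.

10 px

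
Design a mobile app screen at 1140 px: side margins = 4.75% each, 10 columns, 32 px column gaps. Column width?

74.37 px

Each margin = 4.75% of 1140 = 54.15 px; content = 1140 − 2·54.15 = 1031.7 px.
10c + 9·32 = 1031.7 → 10c = 743.7 → c = 74.37 px.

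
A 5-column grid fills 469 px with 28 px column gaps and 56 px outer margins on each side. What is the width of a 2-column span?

Take off 112 px of margins, leaving 357 px.
Subtracting 4 column gaps of 28 leaves 245 for 5 columns, so c = 49 px.
Span of 2: 2·49 + 1·28 = 98 + 28 = 126 px.

126 px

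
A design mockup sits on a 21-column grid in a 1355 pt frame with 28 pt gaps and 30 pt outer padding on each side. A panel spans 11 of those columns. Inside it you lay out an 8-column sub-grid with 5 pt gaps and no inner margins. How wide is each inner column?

78.75 pt

Outer content = 1355 − 2·30 = 1295 pt.
21 columns + 20 gaps: 21c + 20·28 = 1295.
21c = 1295 − 560 = 735, so c = 35 pt.
11 columns plus 10 gaps: 385 + 280 = 665 pt.
Subtracting 7 gaps of 5 leaves 630 for 8 columns, so d = 78.75 pt.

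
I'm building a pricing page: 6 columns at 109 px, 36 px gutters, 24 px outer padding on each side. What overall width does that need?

Total width: 2·24 + 6·109 + 5·36 = 882 px.

882 px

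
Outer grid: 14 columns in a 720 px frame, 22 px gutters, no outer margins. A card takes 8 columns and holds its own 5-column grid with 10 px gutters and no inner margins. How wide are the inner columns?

Subtracting 13 gutters of 22 leaves 434 for 14 columns, so c = 31 px.
8-column span = 8·31 + 7·22 = 402 px.
402 − 4·10 = 362; ÷5 gives d = 72.4 px.

72.4 px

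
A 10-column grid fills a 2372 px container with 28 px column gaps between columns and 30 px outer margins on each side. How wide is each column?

Inside the margins: 2372 − 60 = 2312 px.
2312 − 9·28 = 2060; ÷10 gives c = 206 px.

206 px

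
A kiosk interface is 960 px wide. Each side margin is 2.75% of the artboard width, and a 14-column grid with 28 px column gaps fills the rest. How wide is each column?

38.8 px

960 × (1 − 2·2.75%) = 960 × 94.5% = 907.2 px for the columns.
Subtracting 13 column gaps of 28 leaves 543.2 for 14 columns, so c = 38.8 px.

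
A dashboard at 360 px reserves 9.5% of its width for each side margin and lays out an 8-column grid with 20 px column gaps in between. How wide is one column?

360 × (1 − 2·9.5%) = 360 × 81% = 291.6 px for the columns.
291.6 − 7·20 = 151.6; ÷8 gives c = 18.95 px.

18.95 px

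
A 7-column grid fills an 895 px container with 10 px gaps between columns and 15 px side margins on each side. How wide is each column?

115 px

Inside the margins: 895 − 30 = 865 px.
7c + 6·10 = 865 → 7c = 805 → c = 115 px.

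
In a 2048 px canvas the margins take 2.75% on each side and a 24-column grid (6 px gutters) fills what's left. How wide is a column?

74.89 px

Margins: 2.75% × 2048 = 56.32 px each, so content = 2048 − 112.64 = 1935.36 px.
1935.36 − 23·6 = 1797.36; ÷24 gives c = 74.89 px.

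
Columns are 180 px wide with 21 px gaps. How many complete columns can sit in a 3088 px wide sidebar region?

15 columns: 15·180 + 14·21 = 2994 px ≤ 3088.
16 columns: 3195 px > 3088. So 15.

15 columns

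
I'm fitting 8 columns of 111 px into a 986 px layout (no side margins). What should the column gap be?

14 px

8 columns take 8·111 = 888 px; remaining 98 splits into 7 column gaps.
g = 98 / 7 = 14 px.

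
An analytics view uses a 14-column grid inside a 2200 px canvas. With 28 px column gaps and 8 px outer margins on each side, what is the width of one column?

Content width = 2200 − 2·8 = 2184 px.
14 columns + 13 column gaps: 14c + 13·28 = 2184.
14c = 2184 − 364 = 1820, so c = 130 px.

130 px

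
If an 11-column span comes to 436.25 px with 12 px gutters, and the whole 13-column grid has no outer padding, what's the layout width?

Subtracting 10 gutters of 12 leaves 316.25 for 11 columns, so c = 28.75 px.
Total width: 13·28.75 + 12·12 = 517.75 px.

517.75 px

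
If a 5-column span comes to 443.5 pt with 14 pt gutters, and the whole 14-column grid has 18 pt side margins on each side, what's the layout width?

443.5 − 4·14 = 387.5; ÷5 gives c = 77.5 pt.
Layout = 2·18 + 14·77.5 + 13·14 = 36 + 1085 + 182 = 1303 pt.

1303 pt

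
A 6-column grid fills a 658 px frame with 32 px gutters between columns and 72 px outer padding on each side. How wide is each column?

59 px

Inside the margins: 658 − 144 = 514 px.
6 columns + 5 gutters: 6c + 5·32 = 514.
6c = 514 − 160 = 354, so c = 59 px.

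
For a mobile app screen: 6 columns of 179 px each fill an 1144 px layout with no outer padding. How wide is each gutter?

14 px

Columns use 1074 px, leaving 70 px across 5 gutters = 14 px each.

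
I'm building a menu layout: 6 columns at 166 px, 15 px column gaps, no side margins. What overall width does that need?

Summing: 996 + 75 = 1071 px.

1071 px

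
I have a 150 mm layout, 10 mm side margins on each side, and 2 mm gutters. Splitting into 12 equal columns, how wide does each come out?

Inside the margins: 150 − 20 = 130 mm.
130 − 11·2 = 108; ÷12 gives c = 9 mm.

9 mm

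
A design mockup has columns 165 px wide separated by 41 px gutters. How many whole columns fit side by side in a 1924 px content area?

9 columns

Each extra column adds 165 + 41 = 206 px.
(1924 + 41) / 206 = 9.54, so 9 columns fit.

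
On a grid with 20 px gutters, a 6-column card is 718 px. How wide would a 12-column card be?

6 columns + 5 gutters: 6c + 5·20 = 718.
6c = 718 − 100 = 618, so c = 103 px.
12-column span = 12·103 + 11·20 = 1456 px.

1456 px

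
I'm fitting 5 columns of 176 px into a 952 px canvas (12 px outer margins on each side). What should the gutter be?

12 px

Inside the margins: 952 − 24 = 928 px.
5 columns take 5·176 = 880 px; remaining 48 splits into 4 gutters.
g = 48 / 4 = 12 px.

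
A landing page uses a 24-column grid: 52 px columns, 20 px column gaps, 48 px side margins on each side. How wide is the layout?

Total width: 2·48 + 24·52 + 23·20 = 1804 px.

1804 px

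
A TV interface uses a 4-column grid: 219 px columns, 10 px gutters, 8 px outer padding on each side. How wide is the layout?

Total width: 2·8 + 4·219 + 3·10 = 922 px.

922 px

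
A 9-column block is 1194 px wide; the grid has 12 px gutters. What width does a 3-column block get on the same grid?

Subtracting 8 gutters of 12 leaves 1098 for 9 columns, so c = 122 px.
3 columns plus 2 gutters: 366 + 24 = 390 px.

390 px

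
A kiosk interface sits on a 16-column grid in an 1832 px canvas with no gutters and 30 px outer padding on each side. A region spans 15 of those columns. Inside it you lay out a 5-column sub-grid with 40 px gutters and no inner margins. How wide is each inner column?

Subtract both margins: 1832 − 2·30 = 1772 px.
16c = 1772 → c = 110.75 px.
15-column span = 15·110.75 = 1661.25 px.
5 columns + 4 gutters: 5d + 4·40 = 1661.25.
5d = 1661.25 − 160 = 1501.25, so d = 300.25 px.

300.25 px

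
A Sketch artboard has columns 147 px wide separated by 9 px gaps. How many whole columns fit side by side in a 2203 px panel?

14 columns

k columns need k·147 + (k−1)·9 = k·156 − 9.
k·156 − 9 ≤ 2203 → k ≤ 2212 / 156 ≈ 14.18, so k = 14.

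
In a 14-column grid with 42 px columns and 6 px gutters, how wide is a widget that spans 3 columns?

Span of 3: 3·42 + 2·6 = 126 + 12 = 138 px.

138 px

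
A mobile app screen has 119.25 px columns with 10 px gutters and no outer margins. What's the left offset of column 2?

No margin, so column 2 starts at 1·(column + gutter) = 1·129.25 = 129.25 px.

129.25 px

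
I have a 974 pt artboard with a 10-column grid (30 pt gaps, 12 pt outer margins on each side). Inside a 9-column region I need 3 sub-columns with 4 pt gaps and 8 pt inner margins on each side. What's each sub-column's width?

Take off 24 pt of margins, leaving 950 pt.
10c + 9·30 = 950 → 10c = 680 → c = 68 pt.
9 columns plus 8 gaps: 612 + 240 = 852 pt.
Inner content = 852 − 2·8 = 836 pt.
3 columns + 2 gaps: 3d + 2·4 = 836.
3d = 836 − 8 = 828, so d = 276 pt.

276 pt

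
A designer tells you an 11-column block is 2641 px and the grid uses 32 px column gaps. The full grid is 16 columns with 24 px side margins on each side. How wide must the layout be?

3904 px

11c + 10·32 = 2641 → 11c = 2321 → c = 211 px.
Adding margins, columns and gutters: 48 + 3376 + 480 = 3904 px.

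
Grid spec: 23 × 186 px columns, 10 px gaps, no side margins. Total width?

4498 px

Summing: 4278 + 220 = 4498 px.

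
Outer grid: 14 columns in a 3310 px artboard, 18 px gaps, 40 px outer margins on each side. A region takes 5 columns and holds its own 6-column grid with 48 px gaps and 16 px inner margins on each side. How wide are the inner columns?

Outer content = 3310 − 2·40 = 3230 px.
14c + 13·18 = 3230 → 14c = 2996 → c = 214 px.
5 columns plus 4 gaps: 1070 + 72 = 1142 px.
Inner content = 1142 − 2·16 = 1110 px.
1110 − 5·48 = 870; ÷6 gives d = 145 px.

145 px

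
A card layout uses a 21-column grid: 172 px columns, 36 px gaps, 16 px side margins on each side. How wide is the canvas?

Total width: 2·16 + 21·172 + 20·36 = 4364 px.

4364 px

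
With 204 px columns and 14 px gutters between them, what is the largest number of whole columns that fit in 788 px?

k columns need k·204 + (k−1)·14 = k·218 − 14.
k·218 − 14 ≤ 788 → k ≤ 802 / 218 ≈ 3.68, so k = 3.

3 columns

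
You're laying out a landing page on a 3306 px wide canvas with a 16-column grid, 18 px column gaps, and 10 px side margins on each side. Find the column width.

Content width = 3306 − 2·10 = 3286 px.
16 columns + 15 column gaps: 16c + 15·18 = 3286.
16c = 3286 − 270 = 3016, so c = 188.5 px.

188.5 px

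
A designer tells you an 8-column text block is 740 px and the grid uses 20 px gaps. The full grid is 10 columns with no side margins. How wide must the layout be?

930 px

740 − 7·20 = 600; ÷8 gives c = 75 px.
Summing: 750 + 180 = 930 px.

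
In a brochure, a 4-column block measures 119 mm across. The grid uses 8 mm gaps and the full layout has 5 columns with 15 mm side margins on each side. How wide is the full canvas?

180.75 mm

4c + 3·8 = 119 → 4c = 95 → c = 23.75 mm.
Total width: 2·15 + 5·23.75 + 4·8 = 180.75 mm.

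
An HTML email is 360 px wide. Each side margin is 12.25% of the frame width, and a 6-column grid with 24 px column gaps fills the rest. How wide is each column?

25.3 px

Margins: 12.25% × 360 = 44.1 px each, so content = 360 − 88.2 = 271.8 px.
6c + 5·24 = 271.8 → 6c = 151.8 → c = 25.3 px.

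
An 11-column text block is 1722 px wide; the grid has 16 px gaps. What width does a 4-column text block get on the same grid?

616 px

11 columns + 10 gaps: 11c + 10·16 = 1722.
11c = 1722 − 160 = 1562, so c = 142 px.
Span of 4: 4·142 + 3·16 = 568 + 48 = 616 px.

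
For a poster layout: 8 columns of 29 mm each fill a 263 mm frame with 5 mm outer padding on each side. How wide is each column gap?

Subtract both margins: 263 − 2·5 = 253 mm.
Columns use 232 mm, leaving 21 mm across 7 column gaps = 3 mm each.

3 mm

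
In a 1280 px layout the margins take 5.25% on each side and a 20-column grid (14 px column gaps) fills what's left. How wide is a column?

43.98 px

Margins: 5.25% × 1280 = 67.2 px each, so content = 1280 − 134.4 = 1145.6 px.
20c + 19·14 = 1145.6 → 20c = 879.6 → c = 43.98 px.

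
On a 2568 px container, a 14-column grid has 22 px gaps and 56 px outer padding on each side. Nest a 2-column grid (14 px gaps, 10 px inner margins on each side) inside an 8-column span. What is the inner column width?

680 px

Take off 112 px of margins, leaving 2456 px.
14 columns + 13 gaps: 14c + 13·22 = 2456.
14c = 2456 − 286 = 2170, so c = 155 px.
8-column span = 8·155 + 7·22 = 1394 px.
Inner content = 1394 − 2·10 = 1374 px.
1374 − 1·14 = 1360; ÷2 gives d = 680 px.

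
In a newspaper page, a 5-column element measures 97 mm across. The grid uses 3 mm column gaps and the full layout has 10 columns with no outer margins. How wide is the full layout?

5c + 4·3 = 97 → 5c = 85 → c = 17 mm.
Summing: 170 + 27 = 197 mm.

197 mm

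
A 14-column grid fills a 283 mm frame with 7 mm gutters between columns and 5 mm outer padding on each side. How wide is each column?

Content width = 283 − 2·5 = 273 mm.
273 − 13·7 = 182; ÷14 gives c = 13 mm.

13 mm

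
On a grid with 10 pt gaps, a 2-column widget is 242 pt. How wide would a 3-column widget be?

368 pt

242 − 1·10 = 232; ÷2 gives c = 116 pt.
3 columns plus 2 gaps: 348 + 20 = 368 pt.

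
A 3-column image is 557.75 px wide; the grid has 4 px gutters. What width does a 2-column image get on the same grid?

370.5 px

3 columns + 2 gutters: 3c + 2·4 = 557.75.
3c = 557.75 − 8 = 549.75, so c = 183.25 px.
2 columns plus 1 gutter: 366.5 + 4 = 370.5 px.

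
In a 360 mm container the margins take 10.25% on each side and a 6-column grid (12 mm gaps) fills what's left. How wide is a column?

360 × (1 − 2·10.25%) = 360 × 79.5% = 286.2 mm for the columns.
6 columns + 5 gaps: 6c + 5·12 = 286.2.
6c = 286.2 − 60 = 226.2, so c = 37.7 mm.

37.7 mm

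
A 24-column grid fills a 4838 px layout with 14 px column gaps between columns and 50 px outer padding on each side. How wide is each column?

Content width = 4838 − 2·50 = 4738 px.
Subtracting 23 column gaps of 14 leaves 4416 for 24 columns, so c = 184 px.

184 px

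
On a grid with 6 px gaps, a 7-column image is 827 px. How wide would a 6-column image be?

827 − 6·6 = 791; ÷7 gives c = 113 px.
Span of 6: 6·113 + 5·6 = 678 + 30 = 708 px.

708 px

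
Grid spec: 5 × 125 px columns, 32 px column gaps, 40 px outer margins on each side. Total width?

833 px

Total width: 2·40 + 5·125 + 4·32 = 833 px.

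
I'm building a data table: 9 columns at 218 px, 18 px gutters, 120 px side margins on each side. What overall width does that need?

Total width: 2·120 + 9·218 + 8·18 = 2346 px.

2346 px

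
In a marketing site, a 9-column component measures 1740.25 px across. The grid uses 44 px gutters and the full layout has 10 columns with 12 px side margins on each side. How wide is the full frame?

1962.5 px

Subtracting 8 gutters of 44 leaves 1388.25 for 9 columns, so c = 154.25 px.
Frame = 2·12 + 10·154.25 + 9·44 = 24 + 1542.5 + 396 = 1962.5 px.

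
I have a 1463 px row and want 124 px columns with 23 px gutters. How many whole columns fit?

10 columns

10 columns: 10·124 + 9·23 = 1447 px ≤ 1463.
11 columns: 1594 px > 1463. So 10.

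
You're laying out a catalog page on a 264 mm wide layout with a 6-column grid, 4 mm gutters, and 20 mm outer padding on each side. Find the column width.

Content width = 264 − 2·20 = 224 mm.
Subtracting 5 gutters of 4 leaves 204 for 6 columns, so c = 34 mm.

34 mm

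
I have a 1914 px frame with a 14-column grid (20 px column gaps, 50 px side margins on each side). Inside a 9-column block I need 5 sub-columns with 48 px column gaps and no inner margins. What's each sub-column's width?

193.4 px

Subtract both margins: 1914 − 2·50 = 1814 px.
14c + 13·20 = 1814 → 14c = 1554 → c = 111 px.
Span of 9: 9·111 + 8·20 = 999 + 160 = 1159 px.
5d + 4·48 = 1159 → 5d = 967 → d = 193.4 px.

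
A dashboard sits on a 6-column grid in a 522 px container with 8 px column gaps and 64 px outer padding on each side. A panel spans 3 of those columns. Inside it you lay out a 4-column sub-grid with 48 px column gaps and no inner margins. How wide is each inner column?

Outer content = 522 − 2·64 = 394 px.
6 columns + 5 column gaps: 6c + 5·8 = 394.
6c = 394 − 40 = 354, so c = 59 px.
3 columns plus 2 column gaps: 177 + 16 = 193 px.
4 columns + 3 column gaps: 4d + 3·48 = 193.
4d = 193 − 144 = 49, so d = 12.25 px.

12.25 px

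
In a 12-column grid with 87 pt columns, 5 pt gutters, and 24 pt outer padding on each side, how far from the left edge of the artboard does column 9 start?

760 pt

Column 9 starts at margin + 8·(column + gutter) = 24 + 8·92 = 760 pt.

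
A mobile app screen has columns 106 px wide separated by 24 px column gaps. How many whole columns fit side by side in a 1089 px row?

k columns need k·106 + (k−1)·24 = k·130 − 24.
k·130 − 24 ≤ 1089 → k ≤ 1113 / 130 ≈ 8.56, so k = 8.

8 columns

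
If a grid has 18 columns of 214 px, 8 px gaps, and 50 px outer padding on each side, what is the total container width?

4088 px

Adding margins, columns and gutters: 100 + 3852 + 136 = 4088 px.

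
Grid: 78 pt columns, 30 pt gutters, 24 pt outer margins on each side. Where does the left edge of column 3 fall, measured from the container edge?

240 pt

Each column+gutter stride is 108 pt; 2 of them past the 24 pt margin is 24 + 216 = 240 pt.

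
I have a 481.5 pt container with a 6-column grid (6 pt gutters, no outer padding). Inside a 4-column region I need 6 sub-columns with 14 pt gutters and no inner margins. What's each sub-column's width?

6c + 5·6 = 481.5 → 6c = 451.5 → c = 75.25 pt.
4 columns plus 3 gutters: 301 + 18 = 319 pt.
319 − 5·14 = 249; ÷6 gives d = 41.5 pt.

41.5 pt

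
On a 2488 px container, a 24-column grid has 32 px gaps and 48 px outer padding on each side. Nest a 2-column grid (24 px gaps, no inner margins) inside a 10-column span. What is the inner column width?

Take off 96 px of margins, leaving 2392 px.
24 columns + 23 gaps: 24c + 23·32 = 2392.
24c = 2392 − 736 = 1656, so c = 69 px.
Span of 10: 10·69 + 9·32 = 690 + 288 = 978 px.
2 columns + 1 gap: 2d + 1·24 = 978.
2d = 978 − 24 = 954, so d = 477 px.

477 px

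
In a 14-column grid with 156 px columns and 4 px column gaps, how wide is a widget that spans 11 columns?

11-column span = 11·156 + 10·4 = 1756 px.

1756 px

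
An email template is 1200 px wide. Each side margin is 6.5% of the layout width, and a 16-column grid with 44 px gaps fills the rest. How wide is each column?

1200 × (1 − 2·6.5%) = 1200 × 87% = 1044 px for the columns.
1044 − 15·44 = 384; ÷16 gives c = 24 px.

24 px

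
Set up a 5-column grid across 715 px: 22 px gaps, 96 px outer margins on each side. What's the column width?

Take off 192 px of margins, leaving 523 px.
5 columns + 4 gaps: 5c + 4·22 = 523.
5c = 523 − 88 = 435, so c = 87 px.

87 px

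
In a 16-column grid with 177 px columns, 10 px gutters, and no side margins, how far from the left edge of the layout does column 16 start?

2805 px

Before column 16: 15 columns + 15 gutters.
Offset = 15·(177 + 10) = 15·187 = 2805 px.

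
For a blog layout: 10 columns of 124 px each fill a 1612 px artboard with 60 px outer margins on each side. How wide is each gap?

Content width = 1612 − 2·60 = 1492 px.
10 columns take 10·124 = 1240 px; remaining 252 splits into 9 gaps.
g = 252 / 9 = 28 px.

28 px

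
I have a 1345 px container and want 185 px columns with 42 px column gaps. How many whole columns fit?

6 columns: 6·185 + 5·42 = 1320 px ≤ 1345.
7 columns: 1547 px > 1345. So 6.

6 columns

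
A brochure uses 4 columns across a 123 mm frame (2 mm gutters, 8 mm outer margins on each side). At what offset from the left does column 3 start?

Take off 16 mm of margins, leaving 107 mm.
Subtracting 3 gutters of 2 leaves 101 for 4 columns, so c = 25.25 mm.
Each column+gutter stride is 27.25 mm; 2 of them past the 8 mm margin is 8 + 54.5 = 62.5 mm.

62.5 mm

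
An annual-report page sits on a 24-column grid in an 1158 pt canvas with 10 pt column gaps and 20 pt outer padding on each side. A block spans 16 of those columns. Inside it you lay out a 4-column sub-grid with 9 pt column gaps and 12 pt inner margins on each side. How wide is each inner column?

Outer content = 1158 − 2·20 = 1118 pt.
Subtracting 23 column gaps of 10 leaves 888 for 24 columns, so c = 37 pt.
16 columns plus 15 column gaps: 592 + 150 = 742 pt.
Inner content = 742 − 2·12 = 718 pt.
718 − 3·9 = 691; ÷4 gives d = 172.75 pt.

172.75 pt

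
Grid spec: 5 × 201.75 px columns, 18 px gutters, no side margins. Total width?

1080.75 px

Layout = 5·201.75 + 4·18 = 1008.75 + 72 = 1080.75 px.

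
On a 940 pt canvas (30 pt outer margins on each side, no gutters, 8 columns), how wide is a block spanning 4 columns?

440 pt

Content width = 940 − 2·30 = 880 pt.
880 / 8 = 110 pt per column.
4-column span = 4·110 = 440 pt.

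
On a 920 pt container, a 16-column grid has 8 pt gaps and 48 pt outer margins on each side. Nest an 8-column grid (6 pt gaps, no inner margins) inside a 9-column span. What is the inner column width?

52.25 pt

Inside the margins: 920 − 96 = 824 pt.
16 columns + 15 gaps: 16c + 15·8 = 824.
16c = 824 − 120 = 704, so c = 44 pt.
9 columns plus 8 gaps: 396 + 64 = 460 pt.
Subtracting 7 gaps of 6 leaves 418 for 8 columns, so d = 52.25 pt.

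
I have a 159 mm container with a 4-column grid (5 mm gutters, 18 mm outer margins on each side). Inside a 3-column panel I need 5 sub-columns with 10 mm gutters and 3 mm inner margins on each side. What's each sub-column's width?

9 mm

Subtract both margins: 159 − 2·18 = 123 mm.
Subtracting 3 gutters of 5 leaves 108 for 4 columns, so c = 27 mm.
3-column span = 3·27 + 2·5 = 91 mm.
Inner content = 91 − 2·3 = 85 mm.
Subtracting 4 gutters of 10 leaves 45 for 5 columns, so d = 9 mm.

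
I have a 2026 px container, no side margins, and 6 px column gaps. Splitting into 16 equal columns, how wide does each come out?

16c + 15·6 = 2026 → 16c = 1936 → c = 121 px.

121 px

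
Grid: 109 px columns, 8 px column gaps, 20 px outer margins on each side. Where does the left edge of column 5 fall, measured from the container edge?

488 px

Before column 5: the margin + 4 columns + 4 column gaps.
Offset = 20 + 4·(109 + 8) = 20 + 468 = 488 px.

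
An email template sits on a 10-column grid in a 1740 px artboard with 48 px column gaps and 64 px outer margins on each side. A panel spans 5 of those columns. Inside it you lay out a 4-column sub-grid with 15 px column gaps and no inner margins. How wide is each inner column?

184.25 px

Take off 128 px of margins, leaving 1612 px.
10c + 9·48 = 1612 → 10c = 1180 → c = 118 px.
5-column span = 5·118 + 4·48 = 782 px.
782 − 3·15 = 737; ÷4 gives d = 184.25 px.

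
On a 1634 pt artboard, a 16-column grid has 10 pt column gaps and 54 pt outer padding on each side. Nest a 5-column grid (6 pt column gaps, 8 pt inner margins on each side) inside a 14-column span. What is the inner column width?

258.8 pt

Take off 108 pt of margins, leaving 1526 pt.
Subtracting 15 column gaps of 10 leaves 1376 for 16 columns, so c = 86 pt.
14 columns plus 13 column gaps: 1204 + 130 = 1334 pt.
Inner content = 1334 − 2·8 = 1318 pt.
Subtracting 4 column gaps of 6 leaves 1294 for 5 columns, so d = 258.8 pt.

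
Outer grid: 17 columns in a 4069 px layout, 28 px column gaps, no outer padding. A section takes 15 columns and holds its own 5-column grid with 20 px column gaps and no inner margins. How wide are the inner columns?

4069 − 16·28 = 3621; ÷17 gives c = 213 px.
15 columns plus 14 column gaps: 3195 + 392 = 3587 px.
5d + 4·20 = 3587 → 5d = 3507 → d = 701.4 px.

701.4 px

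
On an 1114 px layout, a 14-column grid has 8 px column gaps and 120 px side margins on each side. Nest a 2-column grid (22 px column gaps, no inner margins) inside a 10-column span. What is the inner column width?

300 px

Take off 240 px of margins, leaving 874 px.
874 − 13·8 = 770; ÷14 gives c = 55 px.
10-column span = 10·55 + 9·8 = 622 px.
Subtracting 1 column gap of 22 leaves 600 for 2 columns, so d = 300 px.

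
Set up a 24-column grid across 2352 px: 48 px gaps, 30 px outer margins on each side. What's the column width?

Inside the margins: 2352 − 60 = 2292 px.
2292 − 23·48 = 1188; ÷24 gives c = 49.5 px.

49.5 px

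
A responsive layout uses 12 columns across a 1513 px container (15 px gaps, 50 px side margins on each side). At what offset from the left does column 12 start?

1359 px

Inside the margins: 1513 − 100 = 1413 px.
1413 − 11·15 = 1248; ÷12 gives c = 104 px.
Column 12 starts at margin + 11·(column + gutter) = 50 + 11·119 = 1359 px.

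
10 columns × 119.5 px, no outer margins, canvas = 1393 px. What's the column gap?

10 columns take 10·119.5 = 1195 px; remaining 198 splits into 9 column gaps.
g = 198 / 9 = 22 px.

22 px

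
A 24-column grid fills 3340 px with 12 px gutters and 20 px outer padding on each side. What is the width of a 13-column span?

1782 px

Inside the margins: 3340 − 40 = 3300 px.
3300 − 23·12 = 3024; ÷24 gives c = 126 px.
13 columns plus 12 gutters: 1638 + 144 = 1782 px.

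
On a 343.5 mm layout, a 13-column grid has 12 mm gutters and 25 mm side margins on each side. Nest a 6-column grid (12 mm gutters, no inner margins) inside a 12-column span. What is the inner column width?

Outer content = 343.5 − 2·25 = 293.5 mm.
Subtracting 12 gutters of 12 leaves 149.5 for 13 columns, so c = 11.5 mm.
12 columns plus 11 gutters: 138 + 132 = 270 mm.
270 − 5·12 = 210; ÷6 gives d = 35 mm.

35 mm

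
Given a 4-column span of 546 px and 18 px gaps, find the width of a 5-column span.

Subtracting 3 gaps of 18 leaves 492 for 4 columns, so c = 123 px.
Span of 5: 5·123 + 4·18 = 615 + 72 = 687 px.

687 px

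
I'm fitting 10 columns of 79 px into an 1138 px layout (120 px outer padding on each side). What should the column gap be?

Inside the margins: 1138 − 240 = 898 px.
Columns use 790 px, leaving 108 px across 9 column gaps = 12 px each.

12 px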